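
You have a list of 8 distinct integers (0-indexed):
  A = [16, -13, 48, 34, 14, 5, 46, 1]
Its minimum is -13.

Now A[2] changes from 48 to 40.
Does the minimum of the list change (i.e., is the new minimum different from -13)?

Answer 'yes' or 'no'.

Old min = -13
Change: A[2] 48 -> 40
Changed element was NOT the min; min changes only if 40 < -13.
New min = -13; changed? no

Answer: no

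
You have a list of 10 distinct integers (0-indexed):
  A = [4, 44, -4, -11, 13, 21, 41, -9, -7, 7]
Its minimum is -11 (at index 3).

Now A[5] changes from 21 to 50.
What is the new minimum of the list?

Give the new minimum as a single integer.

Answer: -11

Derivation:
Old min = -11 (at index 3)
Change: A[5] 21 -> 50
Changed element was NOT the old min.
  New min = min(old_min, new_val) = min(-11, 50) = -11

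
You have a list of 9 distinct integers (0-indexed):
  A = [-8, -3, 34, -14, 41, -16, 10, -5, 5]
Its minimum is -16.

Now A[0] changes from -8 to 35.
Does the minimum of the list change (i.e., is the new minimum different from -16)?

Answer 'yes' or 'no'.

Answer: no

Derivation:
Old min = -16
Change: A[0] -8 -> 35
Changed element was NOT the min; min changes only if 35 < -16.
New min = -16; changed? no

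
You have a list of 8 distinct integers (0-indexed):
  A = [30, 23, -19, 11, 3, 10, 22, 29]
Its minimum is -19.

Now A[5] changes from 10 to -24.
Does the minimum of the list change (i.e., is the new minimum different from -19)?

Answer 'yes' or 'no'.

Answer: yes

Derivation:
Old min = -19
Change: A[5] 10 -> -24
Changed element was NOT the min; min changes only if -24 < -19.
New min = -24; changed? yes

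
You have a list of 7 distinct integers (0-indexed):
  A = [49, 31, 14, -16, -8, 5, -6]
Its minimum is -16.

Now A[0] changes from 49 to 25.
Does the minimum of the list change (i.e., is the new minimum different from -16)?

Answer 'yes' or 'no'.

Answer: no

Derivation:
Old min = -16
Change: A[0] 49 -> 25
Changed element was NOT the min; min changes only if 25 < -16.
New min = -16; changed? no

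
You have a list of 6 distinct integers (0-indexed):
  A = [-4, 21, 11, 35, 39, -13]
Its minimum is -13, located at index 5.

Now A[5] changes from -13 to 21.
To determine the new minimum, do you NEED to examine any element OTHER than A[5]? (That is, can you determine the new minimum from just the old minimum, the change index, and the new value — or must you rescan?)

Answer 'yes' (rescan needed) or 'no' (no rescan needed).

Old min = -13 at index 5
Change at index 5: -13 -> 21
Index 5 WAS the min and new value 21 > old min -13. Must rescan other elements to find the new min.
Needs rescan: yes

Answer: yes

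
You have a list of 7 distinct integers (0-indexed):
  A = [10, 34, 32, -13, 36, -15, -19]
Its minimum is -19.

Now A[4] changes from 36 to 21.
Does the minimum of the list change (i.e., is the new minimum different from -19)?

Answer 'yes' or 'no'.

Old min = -19
Change: A[4] 36 -> 21
Changed element was NOT the min; min changes only if 21 < -19.
New min = -19; changed? no

Answer: no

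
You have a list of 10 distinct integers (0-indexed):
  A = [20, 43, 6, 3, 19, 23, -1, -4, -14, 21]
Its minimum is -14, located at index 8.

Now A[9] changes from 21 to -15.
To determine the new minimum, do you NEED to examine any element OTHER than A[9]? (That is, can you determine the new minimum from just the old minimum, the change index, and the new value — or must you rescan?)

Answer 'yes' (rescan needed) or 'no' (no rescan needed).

Old min = -14 at index 8
Change at index 9: 21 -> -15
Index 9 was NOT the min. New min = min(-14, -15). No rescan of other elements needed.
Needs rescan: no

Answer: no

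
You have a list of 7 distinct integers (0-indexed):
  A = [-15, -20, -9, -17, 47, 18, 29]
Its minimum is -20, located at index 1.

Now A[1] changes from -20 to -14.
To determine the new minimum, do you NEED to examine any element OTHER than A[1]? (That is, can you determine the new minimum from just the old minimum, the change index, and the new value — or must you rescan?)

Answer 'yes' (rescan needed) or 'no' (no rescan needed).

Answer: yes

Derivation:
Old min = -20 at index 1
Change at index 1: -20 -> -14
Index 1 WAS the min and new value -14 > old min -20. Must rescan other elements to find the new min.
Needs rescan: yes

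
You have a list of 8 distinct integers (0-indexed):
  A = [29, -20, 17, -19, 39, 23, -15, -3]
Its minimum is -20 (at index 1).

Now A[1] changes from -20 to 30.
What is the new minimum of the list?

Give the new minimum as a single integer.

Old min = -20 (at index 1)
Change: A[1] -20 -> 30
Changed element WAS the min. Need to check: is 30 still <= all others?
  Min of remaining elements: -19
  New min = min(30, -19) = -19

Answer: -19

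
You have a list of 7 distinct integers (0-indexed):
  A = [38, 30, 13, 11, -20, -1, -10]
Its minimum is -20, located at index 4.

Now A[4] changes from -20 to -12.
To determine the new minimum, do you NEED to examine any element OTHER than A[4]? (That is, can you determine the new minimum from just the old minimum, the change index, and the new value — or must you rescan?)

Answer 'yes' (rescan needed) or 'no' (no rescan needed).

Answer: yes

Derivation:
Old min = -20 at index 4
Change at index 4: -20 -> -12
Index 4 WAS the min and new value -12 > old min -20. Must rescan other elements to find the new min.
Needs rescan: yes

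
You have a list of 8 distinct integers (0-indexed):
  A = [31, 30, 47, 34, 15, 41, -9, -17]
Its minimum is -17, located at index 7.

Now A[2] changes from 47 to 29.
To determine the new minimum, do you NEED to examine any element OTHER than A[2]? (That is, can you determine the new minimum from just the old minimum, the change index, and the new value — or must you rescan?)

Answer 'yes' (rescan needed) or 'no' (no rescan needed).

Old min = -17 at index 7
Change at index 2: 47 -> 29
Index 2 was NOT the min. New min = min(-17, 29). No rescan of other elements needed.
Needs rescan: no

Answer: no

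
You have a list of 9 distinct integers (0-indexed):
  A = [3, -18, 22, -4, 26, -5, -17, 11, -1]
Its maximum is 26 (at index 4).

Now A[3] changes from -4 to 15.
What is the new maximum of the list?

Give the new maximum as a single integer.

Old max = 26 (at index 4)
Change: A[3] -4 -> 15
Changed element was NOT the old max.
  New max = max(old_max, new_val) = max(26, 15) = 26

Answer: 26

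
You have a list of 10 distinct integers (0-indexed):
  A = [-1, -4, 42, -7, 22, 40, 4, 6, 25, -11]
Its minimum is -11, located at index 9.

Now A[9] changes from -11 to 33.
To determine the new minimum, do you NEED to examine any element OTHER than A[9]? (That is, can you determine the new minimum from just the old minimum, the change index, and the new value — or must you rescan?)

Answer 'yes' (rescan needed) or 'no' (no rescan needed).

Old min = -11 at index 9
Change at index 9: -11 -> 33
Index 9 WAS the min and new value 33 > old min -11. Must rescan other elements to find the new min.
Needs rescan: yes

Answer: yes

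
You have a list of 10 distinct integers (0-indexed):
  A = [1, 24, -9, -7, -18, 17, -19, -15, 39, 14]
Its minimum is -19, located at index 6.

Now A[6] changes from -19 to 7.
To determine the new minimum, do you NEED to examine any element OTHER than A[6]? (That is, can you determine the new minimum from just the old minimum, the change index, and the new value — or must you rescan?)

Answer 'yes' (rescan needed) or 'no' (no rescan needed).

Answer: yes

Derivation:
Old min = -19 at index 6
Change at index 6: -19 -> 7
Index 6 WAS the min and new value 7 > old min -19. Must rescan other elements to find the new min.
Needs rescan: yes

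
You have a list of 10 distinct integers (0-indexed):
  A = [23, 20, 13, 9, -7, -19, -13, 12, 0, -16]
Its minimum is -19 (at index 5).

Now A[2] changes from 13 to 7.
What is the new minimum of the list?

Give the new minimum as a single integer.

Answer: -19

Derivation:
Old min = -19 (at index 5)
Change: A[2] 13 -> 7
Changed element was NOT the old min.
  New min = min(old_min, new_val) = min(-19, 7) = -19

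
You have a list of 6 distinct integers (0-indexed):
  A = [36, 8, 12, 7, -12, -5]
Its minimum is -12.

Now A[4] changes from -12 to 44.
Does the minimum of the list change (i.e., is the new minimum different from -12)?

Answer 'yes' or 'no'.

Old min = -12
Change: A[4] -12 -> 44
Changed element was the min; new min must be rechecked.
New min = -5; changed? yes

Answer: yes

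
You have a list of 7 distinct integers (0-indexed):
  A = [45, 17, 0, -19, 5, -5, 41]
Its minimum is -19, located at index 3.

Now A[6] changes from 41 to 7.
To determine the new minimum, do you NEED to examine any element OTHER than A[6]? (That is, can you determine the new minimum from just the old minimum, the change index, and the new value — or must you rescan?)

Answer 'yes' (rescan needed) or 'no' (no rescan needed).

Old min = -19 at index 3
Change at index 6: 41 -> 7
Index 6 was NOT the min. New min = min(-19, 7). No rescan of other elements needed.
Needs rescan: no

Answer: no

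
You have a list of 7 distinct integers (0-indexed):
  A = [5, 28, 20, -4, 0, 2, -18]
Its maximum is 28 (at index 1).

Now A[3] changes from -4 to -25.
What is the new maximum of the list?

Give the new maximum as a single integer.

Answer: 28

Derivation:
Old max = 28 (at index 1)
Change: A[3] -4 -> -25
Changed element was NOT the old max.
  New max = max(old_max, new_val) = max(28, -25) = 28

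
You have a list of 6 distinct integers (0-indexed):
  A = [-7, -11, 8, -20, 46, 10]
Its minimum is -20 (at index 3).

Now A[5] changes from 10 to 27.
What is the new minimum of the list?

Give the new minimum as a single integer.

Old min = -20 (at index 3)
Change: A[5] 10 -> 27
Changed element was NOT the old min.
  New min = min(old_min, new_val) = min(-20, 27) = -20

Answer: -20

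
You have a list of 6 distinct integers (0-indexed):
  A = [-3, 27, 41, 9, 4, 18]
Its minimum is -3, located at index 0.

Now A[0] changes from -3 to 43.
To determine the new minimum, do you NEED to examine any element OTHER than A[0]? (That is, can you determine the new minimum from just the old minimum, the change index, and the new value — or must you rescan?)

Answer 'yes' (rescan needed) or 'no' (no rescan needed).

Old min = -3 at index 0
Change at index 0: -3 -> 43
Index 0 WAS the min and new value 43 > old min -3. Must rescan other elements to find the new min.
Needs rescan: yes

Answer: yes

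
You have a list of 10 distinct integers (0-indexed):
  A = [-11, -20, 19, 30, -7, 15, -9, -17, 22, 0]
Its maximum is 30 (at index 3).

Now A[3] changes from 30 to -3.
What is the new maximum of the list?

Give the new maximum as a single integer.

Answer: 22

Derivation:
Old max = 30 (at index 3)
Change: A[3] 30 -> -3
Changed element WAS the max -> may need rescan.
  Max of remaining elements: 22
  New max = max(-3, 22) = 22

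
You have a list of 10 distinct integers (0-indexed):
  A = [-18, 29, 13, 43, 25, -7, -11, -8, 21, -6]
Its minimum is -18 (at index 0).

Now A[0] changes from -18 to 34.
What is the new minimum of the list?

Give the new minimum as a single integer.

Old min = -18 (at index 0)
Change: A[0] -18 -> 34
Changed element WAS the min. Need to check: is 34 still <= all others?
  Min of remaining elements: -11
  New min = min(34, -11) = -11

Answer: -11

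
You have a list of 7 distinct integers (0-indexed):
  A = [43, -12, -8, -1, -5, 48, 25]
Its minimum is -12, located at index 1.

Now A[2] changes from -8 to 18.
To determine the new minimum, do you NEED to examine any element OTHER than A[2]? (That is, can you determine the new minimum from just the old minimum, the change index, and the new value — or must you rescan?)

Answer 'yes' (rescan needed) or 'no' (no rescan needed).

Answer: no

Derivation:
Old min = -12 at index 1
Change at index 2: -8 -> 18
Index 2 was NOT the min. New min = min(-12, 18). No rescan of other elements needed.
Needs rescan: no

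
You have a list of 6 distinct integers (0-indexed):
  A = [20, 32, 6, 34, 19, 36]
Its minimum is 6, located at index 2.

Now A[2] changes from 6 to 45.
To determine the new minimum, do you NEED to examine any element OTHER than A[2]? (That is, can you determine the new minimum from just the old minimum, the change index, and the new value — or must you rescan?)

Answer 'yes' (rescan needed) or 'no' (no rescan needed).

Answer: yes

Derivation:
Old min = 6 at index 2
Change at index 2: 6 -> 45
Index 2 WAS the min and new value 45 > old min 6. Must rescan other elements to find the new min.
Needs rescan: yes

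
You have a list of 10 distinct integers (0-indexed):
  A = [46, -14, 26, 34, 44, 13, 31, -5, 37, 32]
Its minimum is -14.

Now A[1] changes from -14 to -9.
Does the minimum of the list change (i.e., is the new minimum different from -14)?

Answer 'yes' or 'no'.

Old min = -14
Change: A[1] -14 -> -9
Changed element was the min; new min must be rechecked.
New min = -9; changed? yes

Answer: yes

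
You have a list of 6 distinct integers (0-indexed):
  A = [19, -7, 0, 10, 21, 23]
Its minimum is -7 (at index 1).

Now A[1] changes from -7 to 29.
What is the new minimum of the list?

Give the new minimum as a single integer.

Answer: 0

Derivation:
Old min = -7 (at index 1)
Change: A[1] -7 -> 29
Changed element WAS the min. Need to check: is 29 still <= all others?
  Min of remaining elements: 0
  New min = min(29, 0) = 0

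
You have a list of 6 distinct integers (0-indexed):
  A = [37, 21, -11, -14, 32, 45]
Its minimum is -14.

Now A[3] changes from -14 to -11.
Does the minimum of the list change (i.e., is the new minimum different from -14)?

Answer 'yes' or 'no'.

Answer: yes

Derivation:
Old min = -14
Change: A[3] -14 -> -11
Changed element was the min; new min must be rechecked.
New min = -11; changed? yes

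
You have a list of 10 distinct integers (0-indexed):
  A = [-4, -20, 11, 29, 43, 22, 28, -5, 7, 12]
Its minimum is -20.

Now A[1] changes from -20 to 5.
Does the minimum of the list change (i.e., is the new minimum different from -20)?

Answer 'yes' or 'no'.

Answer: yes

Derivation:
Old min = -20
Change: A[1] -20 -> 5
Changed element was the min; new min must be rechecked.
New min = -5; changed? yes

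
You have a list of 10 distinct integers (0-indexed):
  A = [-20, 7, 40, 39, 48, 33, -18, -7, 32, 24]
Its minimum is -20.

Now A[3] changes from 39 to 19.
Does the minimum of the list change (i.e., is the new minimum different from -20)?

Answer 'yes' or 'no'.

Old min = -20
Change: A[3] 39 -> 19
Changed element was NOT the min; min changes only if 19 < -20.
New min = -20; changed? no

Answer: no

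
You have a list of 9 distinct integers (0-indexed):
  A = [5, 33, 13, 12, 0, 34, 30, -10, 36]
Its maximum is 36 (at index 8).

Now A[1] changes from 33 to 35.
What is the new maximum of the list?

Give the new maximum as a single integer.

Old max = 36 (at index 8)
Change: A[1] 33 -> 35
Changed element was NOT the old max.
  New max = max(old_max, new_val) = max(36, 35) = 36

Answer: 36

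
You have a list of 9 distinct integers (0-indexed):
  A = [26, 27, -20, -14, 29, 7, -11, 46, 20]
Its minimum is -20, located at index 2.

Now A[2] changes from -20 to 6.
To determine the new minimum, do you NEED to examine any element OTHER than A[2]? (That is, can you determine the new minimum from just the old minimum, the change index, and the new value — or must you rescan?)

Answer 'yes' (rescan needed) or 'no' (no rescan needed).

Answer: yes

Derivation:
Old min = -20 at index 2
Change at index 2: -20 -> 6
Index 2 WAS the min and new value 6 > old min -20. Must rescan other elements to find the new min.
Needs rescan: yes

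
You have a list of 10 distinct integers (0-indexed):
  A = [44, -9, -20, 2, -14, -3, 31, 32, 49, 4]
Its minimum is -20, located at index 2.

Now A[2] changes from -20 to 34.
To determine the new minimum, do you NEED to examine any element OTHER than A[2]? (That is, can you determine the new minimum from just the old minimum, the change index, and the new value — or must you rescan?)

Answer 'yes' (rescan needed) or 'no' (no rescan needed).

Old min = -20 at index 2
Change at index 2: -20 -> 34
Index 2 WAS the min and new value 34 > old min -20. Must rescan other elements to find the new min.
Needs rescan: yes

Answer: yes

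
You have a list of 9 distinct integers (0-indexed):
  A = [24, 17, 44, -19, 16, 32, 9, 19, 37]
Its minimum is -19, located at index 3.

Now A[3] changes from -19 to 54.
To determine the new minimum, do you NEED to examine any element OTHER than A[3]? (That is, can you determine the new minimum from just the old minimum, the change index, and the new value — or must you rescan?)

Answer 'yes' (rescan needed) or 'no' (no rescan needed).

Old min = -19 at index 3
Change at index 3: -19 -> 54
Index 3 WAS the min and new value 54 > old min -19. Must rescan other elements to find the new min.
Needs rescan: yes

Answer: yes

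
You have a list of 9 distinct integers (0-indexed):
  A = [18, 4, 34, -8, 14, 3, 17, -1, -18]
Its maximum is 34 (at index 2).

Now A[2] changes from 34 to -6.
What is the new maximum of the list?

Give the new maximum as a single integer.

Old max = 34 (at index 2)
Change: A[2] 34 -> -6
Changed element WAS the max -> may need rescan.
  Max of remaining elements: 18
  New max = max(-6, 18) = 18

Answer: 18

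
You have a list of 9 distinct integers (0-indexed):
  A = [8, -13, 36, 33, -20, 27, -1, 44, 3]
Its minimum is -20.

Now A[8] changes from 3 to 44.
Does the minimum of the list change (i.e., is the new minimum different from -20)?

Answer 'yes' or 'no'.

Old min = -20
Change: A[8] 3 -> 44
Changed element was NOT the min; min changes only if 44 < -20.
New min = -20; changed? no

Answer: no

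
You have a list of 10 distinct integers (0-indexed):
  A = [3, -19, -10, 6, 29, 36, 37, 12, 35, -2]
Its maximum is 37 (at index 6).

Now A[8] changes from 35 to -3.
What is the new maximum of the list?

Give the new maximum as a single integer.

Answer: 37

Derivation:
Old max = 37 (at index 6)
Change: A[8] 35 -> -3
Changed element was NOT the old max.
  New max = max(old_max, new_val) = max(37, -3) = 37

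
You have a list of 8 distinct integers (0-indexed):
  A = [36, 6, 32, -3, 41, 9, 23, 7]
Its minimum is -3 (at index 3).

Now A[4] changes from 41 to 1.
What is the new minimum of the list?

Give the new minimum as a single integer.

Old min = -3 (at index 3)
Change: A[4] 41 -> 1
Changed element was NOT the old min.
  New min = min(old_min, new_val) = min(-3, 1) = -3

Answer: -3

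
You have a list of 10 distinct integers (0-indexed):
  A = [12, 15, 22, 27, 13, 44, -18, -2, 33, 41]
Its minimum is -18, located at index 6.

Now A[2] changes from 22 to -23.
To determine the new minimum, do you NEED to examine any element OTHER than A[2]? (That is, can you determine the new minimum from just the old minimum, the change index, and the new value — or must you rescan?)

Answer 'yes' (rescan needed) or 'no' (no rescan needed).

Old min = -18 at index 6
Change at index 2: 22 -> -23
Index 2 was NOT the min. New min = min(-18, -23). No rescan of other elements needed.
Needs rescan: no

Answer: no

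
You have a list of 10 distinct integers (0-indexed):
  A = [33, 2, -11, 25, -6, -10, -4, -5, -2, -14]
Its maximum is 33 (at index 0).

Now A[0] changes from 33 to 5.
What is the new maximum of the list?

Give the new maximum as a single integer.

Old max = 33 (at index 0)
Change: A[0] 33 -> 5
Changed element WAS the max -> may need rescan.
  Max of remaining elements: 25
  New max = max(5, 25) = 25

Answer: 25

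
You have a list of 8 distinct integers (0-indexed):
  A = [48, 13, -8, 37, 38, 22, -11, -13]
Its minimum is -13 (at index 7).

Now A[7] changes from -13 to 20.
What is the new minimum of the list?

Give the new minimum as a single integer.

Old min = -13 (at index 7)
Change: A[7] -13 -> 20
Changed element WAS the min. Need to check: is 20 still <= all others?
  Min of remaining elements: -11
  New min = min(20, -11) = -11

Answer: -11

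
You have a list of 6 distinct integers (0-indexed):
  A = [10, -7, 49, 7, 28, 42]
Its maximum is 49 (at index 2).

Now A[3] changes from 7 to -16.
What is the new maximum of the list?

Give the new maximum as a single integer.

Old max = 49 (at index 2)
Change: A[3] 7 -> -16
Changed element was NOT the old max.
  New max = max(old_max, new_val) = max(49, -16) = 49

Answer: 49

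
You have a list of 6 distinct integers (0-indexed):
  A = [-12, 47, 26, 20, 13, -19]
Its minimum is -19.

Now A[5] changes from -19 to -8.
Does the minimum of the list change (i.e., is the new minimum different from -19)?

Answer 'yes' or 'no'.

Answer: yes

Derivation:
Old min = -19
Change: A[5] -19 -> -8
Changed element was the min; new min must be rechecked.
New min = -12; changed? yes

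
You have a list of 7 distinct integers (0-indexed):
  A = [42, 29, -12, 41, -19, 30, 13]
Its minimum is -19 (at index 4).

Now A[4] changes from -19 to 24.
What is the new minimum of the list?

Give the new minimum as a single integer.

Old min = -19 (at index 4)
Change: A[4] -19 -> 24
Changed element WAS the min. Need to check: is 24 still <= all others?
  Min of remaining elements: -12
  New min = min(24, -12) = -12

Answer: -12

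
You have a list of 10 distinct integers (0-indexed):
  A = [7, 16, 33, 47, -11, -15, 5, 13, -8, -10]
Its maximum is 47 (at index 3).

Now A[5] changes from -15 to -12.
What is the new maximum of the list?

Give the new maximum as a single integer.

Answer: 47

Derivation:
Old max = 47 (at index 3)
Change: A[5] -15 -> -12
Changed element was NOT the old max.
  New max = max(old_max, new_val) = max(47, -12) = 47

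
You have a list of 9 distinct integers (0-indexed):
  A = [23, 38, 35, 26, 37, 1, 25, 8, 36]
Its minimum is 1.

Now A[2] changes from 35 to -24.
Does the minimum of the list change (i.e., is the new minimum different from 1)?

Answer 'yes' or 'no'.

Answer: yes

Derivation:
Old min = 1
Change: A[2] 35 -> -24
Changed element was NOT the min; min changes only if -24 < 1.
New min = -24; changed? yes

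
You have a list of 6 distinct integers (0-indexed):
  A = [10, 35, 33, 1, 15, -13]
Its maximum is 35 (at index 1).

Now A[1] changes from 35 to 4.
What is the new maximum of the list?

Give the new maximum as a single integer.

Answer: 33

Derivation:
Old max = 35 (at index 1)
Change: A[1] 35 -> 4
Changed element WAS the max -> may need rescan.
  Max of remaining elements: 33
  New max = max(4, 33) = 33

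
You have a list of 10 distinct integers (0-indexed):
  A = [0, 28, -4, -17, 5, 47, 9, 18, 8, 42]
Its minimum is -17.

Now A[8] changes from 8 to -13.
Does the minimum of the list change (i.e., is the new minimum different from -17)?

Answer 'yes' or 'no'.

Old min = -17
Change: A[8] 8 -> -13
Changed element was NOT the min; min changes only if -13 < -17.
New min = -17; changed? no

Answer: no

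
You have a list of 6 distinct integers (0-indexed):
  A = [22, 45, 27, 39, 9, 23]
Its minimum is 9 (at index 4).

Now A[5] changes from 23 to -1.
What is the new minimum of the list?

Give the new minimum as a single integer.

Old min = 9 (at index 4)
Change: A[5] 23 -> -1
Changed element was NOT the old min.
  New min = min(old_min, new_val) = min(9, -1) = -1

Answer: -1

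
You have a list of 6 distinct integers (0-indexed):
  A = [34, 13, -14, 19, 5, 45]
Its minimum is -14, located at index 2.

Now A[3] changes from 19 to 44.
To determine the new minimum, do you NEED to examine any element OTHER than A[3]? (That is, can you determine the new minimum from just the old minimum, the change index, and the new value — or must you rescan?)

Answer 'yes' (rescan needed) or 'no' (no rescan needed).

Answer: no

Derivation:
Old min = -14 at index 2
Change at index 3: 19 -> 44
Index 3 was NOT the min. New min = min(-14, 44). No rescan of other elements needed.
Needs rescan: no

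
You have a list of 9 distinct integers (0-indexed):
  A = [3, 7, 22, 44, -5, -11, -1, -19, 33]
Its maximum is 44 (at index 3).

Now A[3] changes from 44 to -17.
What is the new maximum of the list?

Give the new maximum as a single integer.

Old max = 44 (at index 3)
Change: A[3] 44 -> -17
Changed element WAS the max -> may need rescan.
  Max of remaining elements: 33
  New max = max(-17, 33) = 33

Answer: 33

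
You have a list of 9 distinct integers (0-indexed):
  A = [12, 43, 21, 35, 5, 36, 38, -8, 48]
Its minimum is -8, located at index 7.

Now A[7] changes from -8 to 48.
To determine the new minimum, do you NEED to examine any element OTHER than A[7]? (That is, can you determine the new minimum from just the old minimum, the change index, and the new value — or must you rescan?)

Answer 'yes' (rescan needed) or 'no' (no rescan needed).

Old min = -8 at index 7
Change at index 7: -8 -> 48
Index 7 WAS the min and new value 48 > old min -8. Must rescan other elements to find the new min.
Needs rescan: yes

Answer: yes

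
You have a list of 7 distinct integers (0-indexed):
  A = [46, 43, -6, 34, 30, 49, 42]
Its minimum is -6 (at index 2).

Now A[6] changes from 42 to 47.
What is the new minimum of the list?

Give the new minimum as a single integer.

Old min = -6 (at index 2)
Change: A[6] 42 -> 47
Changed element was NOT the old min.
  New min = min(old_min, new_val) = min(-6, 47) = -6

Answer: -6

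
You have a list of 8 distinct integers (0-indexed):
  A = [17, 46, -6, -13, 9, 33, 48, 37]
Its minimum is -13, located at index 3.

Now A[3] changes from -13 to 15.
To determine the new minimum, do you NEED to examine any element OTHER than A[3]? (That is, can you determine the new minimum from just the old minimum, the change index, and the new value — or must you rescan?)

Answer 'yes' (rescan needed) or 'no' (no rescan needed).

Answer: yes

Derivation:
Old min = -13 at index 3
Change at index 3: -13 -> 15
Index 3 WAS the min and new value 15 > old min -13. Must rescan other elements to find the new min.
Needs rescan: yes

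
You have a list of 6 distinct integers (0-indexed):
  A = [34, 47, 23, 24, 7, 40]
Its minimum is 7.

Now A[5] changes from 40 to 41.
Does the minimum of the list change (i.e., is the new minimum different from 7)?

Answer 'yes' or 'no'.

Old min = 7
Change: A[5] 40 -> 41
Changed element was NOT the min; min changes only if 41 < 7.
New min = 7; changed? no

Answer: no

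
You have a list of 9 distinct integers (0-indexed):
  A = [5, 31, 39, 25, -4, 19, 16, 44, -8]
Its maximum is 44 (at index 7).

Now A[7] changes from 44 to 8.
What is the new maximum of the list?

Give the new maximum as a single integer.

Old max = 44 (at index 7)
Change: A[7] 44 -> 8
Changed element WAS the max -> may need rescan.
  Max of remaining elements: 39
  New max = max(8, 39) = 39

Answer: 39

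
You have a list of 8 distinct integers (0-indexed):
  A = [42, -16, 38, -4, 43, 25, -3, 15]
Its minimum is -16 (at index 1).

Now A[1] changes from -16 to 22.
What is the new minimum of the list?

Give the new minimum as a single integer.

Answer: -4

Derivation:
Old min = -16 (at index 1)
Change: A[1] -16 -> 22
Changed element WAS the min. Need to check: is 22 still <= all others?
  Min of remaining elements: -4
  New min = min(22, -4) = -4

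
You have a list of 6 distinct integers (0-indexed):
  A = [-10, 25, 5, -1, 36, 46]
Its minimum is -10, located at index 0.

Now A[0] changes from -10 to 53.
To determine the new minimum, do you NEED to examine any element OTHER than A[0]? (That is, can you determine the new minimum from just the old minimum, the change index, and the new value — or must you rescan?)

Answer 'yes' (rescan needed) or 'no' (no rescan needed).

Answer: yes

Derivation:
Old min = -10 at index 0
Change at index 0: -10 -> 53
Index 0 WAS the min and new value 53 > old min -10. Must rescan other elements to find the new min.
Needs rescan: yes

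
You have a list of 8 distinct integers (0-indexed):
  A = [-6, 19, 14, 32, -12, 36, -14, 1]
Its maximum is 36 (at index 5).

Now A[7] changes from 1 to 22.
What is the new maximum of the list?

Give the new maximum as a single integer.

Old max = 36 (at index 5)
Change: A[7] 1 -> 22
Changed element was NOT the old max.
  New max = max(old_max, new_val) = max(36, 22) = 36

Answer: 36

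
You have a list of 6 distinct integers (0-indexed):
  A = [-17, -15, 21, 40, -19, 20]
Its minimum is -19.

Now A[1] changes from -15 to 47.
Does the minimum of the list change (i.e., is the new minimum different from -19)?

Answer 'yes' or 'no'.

Old min = -19
Change: A[1] -15 -> 47
Changed element was NOT the min; min changes only if 47 < -19.
New min = -19; changed? no

Answer: no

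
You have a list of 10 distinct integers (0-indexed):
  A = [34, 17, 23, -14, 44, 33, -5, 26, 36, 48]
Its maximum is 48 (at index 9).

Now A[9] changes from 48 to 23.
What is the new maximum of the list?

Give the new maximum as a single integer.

Answer: 44

Derivation:
Old max = 48 (at index 9)
Change: A[9] 48 -> 23
Changed element WAS the max -> may need rescan.
  Max of remaining elements: 44
  New max = max(23, 44) = 44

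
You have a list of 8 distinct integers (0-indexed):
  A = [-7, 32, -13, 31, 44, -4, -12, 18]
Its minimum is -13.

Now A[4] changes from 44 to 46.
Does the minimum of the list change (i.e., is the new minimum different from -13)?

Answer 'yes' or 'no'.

Old min = -13
Change: A[4] 44 -> 46
Changed element was NOT the min; min changes only if 46 < -13.
New min = -13; changed? no

Answer: no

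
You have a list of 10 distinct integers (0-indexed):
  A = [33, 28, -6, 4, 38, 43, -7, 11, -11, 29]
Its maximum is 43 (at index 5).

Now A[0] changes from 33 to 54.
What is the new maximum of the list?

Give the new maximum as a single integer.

Old max = 43 (at index 5)
Change: A[0] 33 -> 54
Changed element was NOT the old max.
  New max = max(old_max, new_val) = max(43, 54) = 54

Answer: 54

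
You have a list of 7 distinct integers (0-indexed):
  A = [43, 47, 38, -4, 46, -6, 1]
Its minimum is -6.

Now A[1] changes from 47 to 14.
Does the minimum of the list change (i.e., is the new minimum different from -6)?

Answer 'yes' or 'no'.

Old min = -6
Change: A[1] 47 -> 14
Changed element was NOT the min; min changes only if 14 < -6.
New min = -6; changed? no

Answer: no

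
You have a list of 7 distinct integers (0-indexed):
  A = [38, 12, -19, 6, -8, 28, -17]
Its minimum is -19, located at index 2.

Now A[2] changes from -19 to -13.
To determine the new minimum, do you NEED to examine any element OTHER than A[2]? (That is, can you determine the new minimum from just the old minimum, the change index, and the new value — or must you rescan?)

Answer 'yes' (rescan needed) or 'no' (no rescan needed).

Answer: yes

Derivation:
Old min = -19 at index 2
Change at index 2: -19 -> -13
Index 2 WAS the min and new value -13 > old min -19. Must rescan other elements to find the new min.
Needs rescan: yes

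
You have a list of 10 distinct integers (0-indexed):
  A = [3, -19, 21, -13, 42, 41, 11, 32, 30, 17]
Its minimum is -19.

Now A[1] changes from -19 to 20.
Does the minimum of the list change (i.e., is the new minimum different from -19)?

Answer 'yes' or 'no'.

Answer: yes

Derivation:
Old min = -19
Change: A[1] -19 -> 20
Changed element was the min; new min must be rechecked.
New min = -13; changed? yes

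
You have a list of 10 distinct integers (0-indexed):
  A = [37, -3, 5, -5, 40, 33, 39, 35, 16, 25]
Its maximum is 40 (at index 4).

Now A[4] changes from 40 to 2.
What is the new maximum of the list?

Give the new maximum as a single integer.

Old max = 40 (at index 4)
Change: A[4] 40 -> 2
Changed element WAS the max -> may need rescan.
  Max of remaining elements: 39
  New max = max(2, 39) = 39

Answer: 39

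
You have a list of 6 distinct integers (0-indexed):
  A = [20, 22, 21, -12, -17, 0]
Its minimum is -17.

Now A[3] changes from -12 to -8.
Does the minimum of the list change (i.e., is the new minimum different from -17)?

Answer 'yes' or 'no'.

Old min = -17
Change: A[3] -12 -> -8
Changed element was NOT the min; min changes only if -8 < -17.
New min = -17; changed? no

Answer: no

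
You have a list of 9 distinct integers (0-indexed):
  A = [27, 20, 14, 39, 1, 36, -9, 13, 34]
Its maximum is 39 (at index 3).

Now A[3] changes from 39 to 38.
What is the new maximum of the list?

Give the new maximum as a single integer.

Old max = 39 (at index 3)
Change: A[3] 39 -> 38
Changed element WAS the max -> may need rescan.
  Max of remaining elements: 36
  New max = max(38, 36) = 38

Answer: 38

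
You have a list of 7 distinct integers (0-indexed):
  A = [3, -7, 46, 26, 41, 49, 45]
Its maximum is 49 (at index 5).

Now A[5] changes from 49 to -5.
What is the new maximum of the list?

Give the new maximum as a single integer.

Old max = 49 (at index 5)
Change: A[5] 49 -> -5
Changed element WAS the max -> may need rescan.
  Max of remaining elements: 46
  New max = max(-5, 46) = 46

Answer: 46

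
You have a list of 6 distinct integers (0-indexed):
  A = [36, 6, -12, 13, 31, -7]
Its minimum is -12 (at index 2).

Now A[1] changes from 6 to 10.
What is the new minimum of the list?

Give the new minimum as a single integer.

Old min = -12 (at index 2)
Change: A[1] 6 -> 10
Changed element was NOT the old min.
  New min = min(old_min, new_val) = min(-12, 10) = -12

Answer: -12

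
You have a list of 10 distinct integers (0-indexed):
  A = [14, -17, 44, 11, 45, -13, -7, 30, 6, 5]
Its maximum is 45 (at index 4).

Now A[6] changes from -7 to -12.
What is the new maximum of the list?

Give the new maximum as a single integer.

Old max = 45 (at index 4)
Change: A[6] -7 -> -12
Changed element was NOT the old max.
  New max = max(old_max, new_val) = max(45, -12) = 45

Answer: 45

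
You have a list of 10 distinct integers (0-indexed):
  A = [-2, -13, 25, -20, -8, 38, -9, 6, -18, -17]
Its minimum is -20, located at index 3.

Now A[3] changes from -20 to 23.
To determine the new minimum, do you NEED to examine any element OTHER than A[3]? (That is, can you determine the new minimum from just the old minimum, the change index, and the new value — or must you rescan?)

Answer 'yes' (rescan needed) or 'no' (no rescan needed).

Old min = -20 at index 3
Change at index 3: -20 -> 23
Index 3 WAS the min and new value 23 > old min -20. Must rescan other elements to find the new min.
Needs rescan: yes

Answer: yes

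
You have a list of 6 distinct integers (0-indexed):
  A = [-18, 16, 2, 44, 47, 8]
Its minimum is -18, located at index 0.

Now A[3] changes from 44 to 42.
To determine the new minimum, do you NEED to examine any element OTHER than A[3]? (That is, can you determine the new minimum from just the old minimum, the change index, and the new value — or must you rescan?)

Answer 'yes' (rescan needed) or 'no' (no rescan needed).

Answer: no

Derivation:
Old min = -18 at index 0
Change at index 3: 44 -> 42
Index 3 was NOT the min. New min = min(-18, 42). No rescan of other elements needed.
Needs rescan: no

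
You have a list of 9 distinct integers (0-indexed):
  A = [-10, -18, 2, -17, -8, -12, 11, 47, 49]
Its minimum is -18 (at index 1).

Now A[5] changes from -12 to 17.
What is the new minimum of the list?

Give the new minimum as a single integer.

Answer: -18

Derivation:
Old min = -18 (at index 1)
Change: A[5] -12 -> 17
Changed element was NOT the old min.
  New min = min(old_min, new_val) = min(-18, 17) = -18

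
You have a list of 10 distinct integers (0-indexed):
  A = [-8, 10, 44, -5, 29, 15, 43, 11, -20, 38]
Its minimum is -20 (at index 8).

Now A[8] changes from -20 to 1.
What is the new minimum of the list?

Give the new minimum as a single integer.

Answer: -8

Derivation:
Old min = -20 (at index 8)
Change: A[8] -20 -> 1
Changed element WAS the min. Need to check: is 1 still <= all others?
  Min of remaining elements: -8
  New min = min(1, -8) = -8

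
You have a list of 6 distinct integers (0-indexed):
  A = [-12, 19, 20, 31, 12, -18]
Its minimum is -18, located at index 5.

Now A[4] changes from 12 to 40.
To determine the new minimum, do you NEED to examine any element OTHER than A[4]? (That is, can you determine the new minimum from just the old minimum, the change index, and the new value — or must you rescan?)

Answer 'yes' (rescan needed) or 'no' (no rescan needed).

Answer: no

Derivation:
Old min = -18 at index 5
Change at index 4: 12 -> 40
Index 4 was NOT the min. New min = min(-18, 40). No rescan of other elements needed.
Needs rescan: no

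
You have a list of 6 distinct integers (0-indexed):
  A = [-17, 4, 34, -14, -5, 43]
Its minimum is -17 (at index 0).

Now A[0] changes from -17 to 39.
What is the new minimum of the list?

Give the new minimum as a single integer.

Answer: -14

Derivation:
Old min = -17 (at index 0)
Change: A[0] -17 -> 39
Changed element WAS the min. Need to check: is 39 still <= all others?
  Min of remaining elements: -14
  New min = min(39, -14) = -14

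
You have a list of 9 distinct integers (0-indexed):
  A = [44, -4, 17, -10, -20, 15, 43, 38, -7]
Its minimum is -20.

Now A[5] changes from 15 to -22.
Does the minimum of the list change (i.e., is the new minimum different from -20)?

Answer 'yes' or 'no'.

Old min = -20
Change: A[5] 15 -> -22
Changed element was NOT the min; min changes only if -22 < -20.
New min = -22; changed? yes

Answer: yes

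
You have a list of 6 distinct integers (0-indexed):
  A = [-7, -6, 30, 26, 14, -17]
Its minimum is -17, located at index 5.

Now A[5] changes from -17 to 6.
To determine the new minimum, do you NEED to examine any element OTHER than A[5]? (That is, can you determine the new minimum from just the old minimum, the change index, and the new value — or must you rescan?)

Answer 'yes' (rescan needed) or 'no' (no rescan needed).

Answer: yes

Derivation:
Old min = -17 at index 5
Change at index 5: -17 -> 6
Index 5 WAS the min and new value 6 > old min -17. Must rescan other elements to find the new min.
Needs rescan: yes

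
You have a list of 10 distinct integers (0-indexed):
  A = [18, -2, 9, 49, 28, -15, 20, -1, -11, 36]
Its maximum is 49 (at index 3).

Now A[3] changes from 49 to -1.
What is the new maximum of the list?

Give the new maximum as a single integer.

Answer: 36

Derivation:
Old max = 49 (at index 3)
Change: A[3] 49 -> -1
Changed element WAS the max -> may need rescan.
  Max of remaining elements: 36
  New max = max(-1, 36) = 36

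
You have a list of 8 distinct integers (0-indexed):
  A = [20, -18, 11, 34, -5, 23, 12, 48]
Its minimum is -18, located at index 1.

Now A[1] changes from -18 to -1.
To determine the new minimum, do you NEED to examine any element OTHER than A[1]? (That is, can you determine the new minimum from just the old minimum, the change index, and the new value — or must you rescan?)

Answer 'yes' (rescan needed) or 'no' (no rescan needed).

Answer: yes

Derivation:
Old min = -18 at index 1
Change at index 1: -18 -> -1
Index 1 WAS the min and new value -1 > old min -18. Must rescan other elements to find the new min.
Needs rescan: yes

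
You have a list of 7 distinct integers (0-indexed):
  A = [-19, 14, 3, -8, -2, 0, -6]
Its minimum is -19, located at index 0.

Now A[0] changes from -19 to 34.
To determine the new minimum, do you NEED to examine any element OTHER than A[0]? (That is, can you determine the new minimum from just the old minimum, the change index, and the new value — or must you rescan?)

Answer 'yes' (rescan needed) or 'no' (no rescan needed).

Old min = -19 at index 0
Change at index 0: -19 -> 34
Index 0 WAS the min and new value 34 > old min -19. Must rescan other elements to find the new min.
Needs rescan: yes

Answer: yes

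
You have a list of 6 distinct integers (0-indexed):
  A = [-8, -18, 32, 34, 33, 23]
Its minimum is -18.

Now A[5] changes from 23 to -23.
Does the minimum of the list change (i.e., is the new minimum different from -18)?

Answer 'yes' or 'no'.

Old min = -18
Change: A[5] 23 -> -23
Changed element was NOT the min; min changes only if -23 < -18.
New min = -23; changed? yes

Answer: yes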